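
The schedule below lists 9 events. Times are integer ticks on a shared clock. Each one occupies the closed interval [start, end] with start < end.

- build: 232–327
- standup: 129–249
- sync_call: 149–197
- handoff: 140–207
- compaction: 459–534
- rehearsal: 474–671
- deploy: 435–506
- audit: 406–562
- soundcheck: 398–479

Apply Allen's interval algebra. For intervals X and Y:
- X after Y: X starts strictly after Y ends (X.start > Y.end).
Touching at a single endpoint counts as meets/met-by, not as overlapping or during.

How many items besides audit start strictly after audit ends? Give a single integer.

0

Target audit = [406, 562].
build [232, 327] → before → no.
compaction [459, 534] → during → no.
deploy [435, 506] → during → no.
handoff [140, 207] → before → no.
rehearsal [474, 671] → overlapped-by → no.
soundcheck [398, 479] → overlaps → no.
standup [129, 249] → before → no.
sync_call [149, 197] → before → no.
Total: 0.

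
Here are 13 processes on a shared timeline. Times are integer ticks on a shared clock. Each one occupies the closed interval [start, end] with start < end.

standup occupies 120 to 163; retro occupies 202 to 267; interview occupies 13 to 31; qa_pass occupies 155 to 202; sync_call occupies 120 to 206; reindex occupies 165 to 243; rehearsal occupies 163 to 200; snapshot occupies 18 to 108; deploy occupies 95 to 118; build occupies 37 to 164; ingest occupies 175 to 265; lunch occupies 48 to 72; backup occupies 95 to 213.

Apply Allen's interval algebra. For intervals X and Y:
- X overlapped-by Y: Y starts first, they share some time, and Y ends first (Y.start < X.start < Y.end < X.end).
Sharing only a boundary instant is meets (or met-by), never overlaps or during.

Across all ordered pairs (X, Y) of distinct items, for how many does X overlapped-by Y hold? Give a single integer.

Checking all 156 ordered pairs for relation 'overlapped-by'; matching pairs in alphabetical order:
(backup, build): backup overlapped-by build ✓
(backup, snapshot): backup overlapped-by snapshot ✓
(build, snapshot): build overlapped-by snapshot ✓
(deploy, snapshot): deploy overlapped-by snapshot ✓
(ingest, backup): ingest overlapped-by backup ✓
(ingest, qa_pass): ingest overlapped-by qa_pass ✓
(ingest, rehearsal): ingest overlapped-by rehearsal ✓
(ingest, reindex): ingest overlapped-by reindex ✓
(ingest, sync_call): ingest overlapped-by sync_call ✓
(qa_pass, build): qa_pass overlapped-by build ✓
(qa_pass, standup): qa_pass overlapped-by standup ✓
(rehearsal, build): rehearsal overlapped-by build ✓
(reindex, backup): reindex overlapped-by backup ✓
(reindex, qa_pass): reindex overlapped-by qa_pass ✓
(reindex, rehearsal): reindex overlapped-by rehearsal ✓
(reindex, sync_call): reindex overlapped-by sync_call ✓
(retro, backup): retro overlapped-by backup ✓
(retro, ingest): retro overlapped-by ingest ✓
(retro, reindex): retro overlapped-by reindex ✓
(retro, sync_call): retro overlapped-by sync_call ✓
(snapshot, interview): snapshot overlapped-by interview ✓
(sync_call, build): sync_call overlapped-by build ✓
Count: 22.

22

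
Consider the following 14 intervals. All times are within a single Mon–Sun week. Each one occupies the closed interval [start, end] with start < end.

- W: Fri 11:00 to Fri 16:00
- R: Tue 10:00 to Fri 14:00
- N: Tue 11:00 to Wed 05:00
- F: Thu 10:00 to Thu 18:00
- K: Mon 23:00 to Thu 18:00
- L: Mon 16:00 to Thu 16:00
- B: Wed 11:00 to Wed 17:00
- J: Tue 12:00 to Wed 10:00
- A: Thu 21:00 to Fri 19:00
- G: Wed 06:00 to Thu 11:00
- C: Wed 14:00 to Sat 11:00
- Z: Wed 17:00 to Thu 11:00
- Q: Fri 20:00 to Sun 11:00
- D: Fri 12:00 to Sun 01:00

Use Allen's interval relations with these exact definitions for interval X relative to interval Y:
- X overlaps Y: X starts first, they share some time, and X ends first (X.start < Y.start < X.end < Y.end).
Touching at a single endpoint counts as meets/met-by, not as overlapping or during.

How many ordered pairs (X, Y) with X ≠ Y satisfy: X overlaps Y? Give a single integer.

Checking all 182 ordered pairs for relation 'overlaps'; matching pairs in alphabetical order:
(A, D): A overlaps D ✓
(B, C): B overlaps C ✓
(C, D): C overlaps D ✓
(C, Q): C overlaps Q ✓
(D, Q): D overlaps Q ✓
(G, C): G overlaps C ✓
(G, F): G overlaps F ✓
(J, G): J overlaps G ✓
(K, C): K overlaps C ✓
(K, R): K overlaps R ✓
(L, C): L overlaps C ✓
(L, F): L overlaps F ✓
(L, K): L overlaps K ✓
(L, R): L overlaps R ✓
(N, J): N overlaps J ✓
(R, A): R overlaps A ✓
(R, C): R overlaps C ✓
(R, D): R overlaps D ✓
(R, W): R overlaps W ✓
(W, D): W overlaps D ✓
(Z, F): Z overlaps F ✓
Count: 21.

21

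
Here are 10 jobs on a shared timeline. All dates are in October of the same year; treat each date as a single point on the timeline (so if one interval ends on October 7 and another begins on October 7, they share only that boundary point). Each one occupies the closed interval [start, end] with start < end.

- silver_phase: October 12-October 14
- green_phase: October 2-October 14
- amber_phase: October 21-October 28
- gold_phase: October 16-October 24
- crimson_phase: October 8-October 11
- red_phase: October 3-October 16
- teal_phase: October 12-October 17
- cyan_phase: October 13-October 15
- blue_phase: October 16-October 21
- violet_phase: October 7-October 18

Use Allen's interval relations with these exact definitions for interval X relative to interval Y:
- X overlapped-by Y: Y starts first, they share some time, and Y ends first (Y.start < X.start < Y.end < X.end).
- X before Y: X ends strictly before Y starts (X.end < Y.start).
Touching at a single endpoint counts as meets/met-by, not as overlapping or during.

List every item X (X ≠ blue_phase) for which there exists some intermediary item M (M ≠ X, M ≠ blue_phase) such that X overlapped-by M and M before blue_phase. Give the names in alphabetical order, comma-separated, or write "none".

cyan_phase, red_phase, teal_phase, violet_phase

Target blue_phase = [October 16, October 21].
Intermediaries M with M before blue_phase: crimson_phase, cyan_phase, green_phase, silver_phase.
Via crimson_phase — items with X overlapped-by crimson_phase: none.
Via cyan_phase — items with X overlapped-by cyan_phase: none.
Via green_phase — items with X overlapped-by green_phase: cyan_phase, red_phase, teal_phase, violet_phase.
Via silver_phase — items with X overlapped-by silver_phase: cyan_phase.
Union: cyan_phase, red_phase, teal_phase, violet_phase.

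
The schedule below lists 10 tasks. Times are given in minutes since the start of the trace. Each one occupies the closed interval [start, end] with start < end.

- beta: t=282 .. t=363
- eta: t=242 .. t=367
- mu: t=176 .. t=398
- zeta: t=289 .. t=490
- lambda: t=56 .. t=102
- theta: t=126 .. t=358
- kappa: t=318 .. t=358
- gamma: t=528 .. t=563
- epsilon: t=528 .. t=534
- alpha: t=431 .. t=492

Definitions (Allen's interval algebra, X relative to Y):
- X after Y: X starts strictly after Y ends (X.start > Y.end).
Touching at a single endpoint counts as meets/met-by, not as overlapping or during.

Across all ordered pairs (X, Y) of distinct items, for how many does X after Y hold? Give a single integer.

28

Checking all 90 ordered pairs for relation 'after'; matching pairs in alphabetical order:
(alpha, beta): alpha after beta ✓
(alpha, eta): alpha after eta ✓
(alpha, kappa): alpha after kappa ✓
(alpha, lambda): alpha after lambda ✓
(alpha, mu): alpha after mu ✓
(alpha, theta): alpha after theta ✓
(beta, lambda): beta after lambda ✓
(epsilon, alpha): epsilon after alpha ✓
(epsilon, beta): epsilon after beta ✓
(epsilon, eta): epsilon after eta ✓
(epsilon, kappa): epsilon after kappa ✓
(epsilon, lambda): epsilon after lambda ✓
(epsilon, mu): epsilon after mu ✓
(epsilon, theta): epsilon after theta ✓
(epsilon, zeta): epsilon after zeta ✓
(eta, lambda): eta after lambda ✓
(gamma, alpha): gamma after alpha ✓
(gamma, beta): gamma after beta ✓
(gamma, eta): gamma after eta ✓
(gamma, kappa): gamma after kappa ✓
(gamma, lambda): gamma after lambda ✓
(gamma, mu): gamma after mu ✓
(gamma, theta): gamma after theta ✓
(gamma, zeta): gamma after zeta ✓
... plus 4 further pairs not listed.
Count: 28.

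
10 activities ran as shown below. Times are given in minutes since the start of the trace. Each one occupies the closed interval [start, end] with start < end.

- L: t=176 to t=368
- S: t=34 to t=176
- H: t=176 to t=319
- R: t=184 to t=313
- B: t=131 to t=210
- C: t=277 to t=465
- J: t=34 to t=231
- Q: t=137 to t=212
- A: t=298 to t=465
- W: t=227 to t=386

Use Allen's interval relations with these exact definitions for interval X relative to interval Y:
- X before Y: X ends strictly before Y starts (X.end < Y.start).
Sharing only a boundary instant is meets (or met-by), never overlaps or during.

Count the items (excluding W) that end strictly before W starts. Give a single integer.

3

Target W = [t=227, t=386].
A [t=298, t=465] → overlapped-by → no.
B [t=131, t=210] → before → counts.
C [t=277, t=465] → overlapped-by → no.
H [t=176, t=319] → overlaps → no.
J [t=34, t=231] → overlaps → no.
L [t=176, t=368] → overlaps → no.
Q [t=137, t=212] → before → counts.
R [t=184, t=313] → overlaps → no.
S [t=34, t=176] → before → counts.
Total: 3.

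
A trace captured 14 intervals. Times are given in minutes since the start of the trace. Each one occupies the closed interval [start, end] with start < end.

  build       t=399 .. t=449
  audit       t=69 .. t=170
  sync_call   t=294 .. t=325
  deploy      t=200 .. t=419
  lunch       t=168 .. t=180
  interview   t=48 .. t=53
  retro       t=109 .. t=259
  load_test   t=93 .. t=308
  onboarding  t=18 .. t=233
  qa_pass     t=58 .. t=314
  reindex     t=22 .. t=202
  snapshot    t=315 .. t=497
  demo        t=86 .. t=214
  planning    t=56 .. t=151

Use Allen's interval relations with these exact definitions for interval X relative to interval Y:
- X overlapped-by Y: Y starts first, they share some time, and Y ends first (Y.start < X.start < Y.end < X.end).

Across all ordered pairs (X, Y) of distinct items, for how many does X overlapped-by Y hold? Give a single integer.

29

Checking all 182 ordered pairs for relation 'overlapped-by'; matching pairs in alphabetical order:
(audit, planning): audit overlapped-by planning ✓
(build, deploy): build overlapped-by deploy ✓
(demo, audit): demo overlapped-by audit ✓
(demo, planning): demo overlapped-by planning ✓
(demo, reindex): demo overlapped-by reindex ✓
(deploy, demo): deploy overlapped-by demo ✓
(deploy, load_test): deploy overlapped-by load_test ✓
(deploy, onboarding): deploy overlapped-by onboarding ✓
(deploy, qa_pass): deploy overlapped-by qa_pass ✓
(deploy, reindex): deploy overlapped-by reindex ✓
(deploy, retro): deploy overlapped-by retro ✓
(load_test, audit): load_test overlapped-by audit ✓
(load_test, demo): load_test overlapped-by demo ✓
(load_test, onboarding): load_test overlapped-by onboarding ✓
(load_test, planning): load_test overlapped-by planning ✓
(load_test, reindex): load_test overlapped-by reindex ✓
(lunch, audit): lunch overlapped-by audit ✓
(qa_pass, onboarding): qa_pass overlapped-by onboarding ✓
(qa_pass, planning): qa_pass overlapped-by planning ✓
(qa_pass, reindex): qa_pass overlapped-by reindex ✓
(retro, audit): retro overlapped-by audit ✓
(retro, demo): retro overlapped-by demo ✓
(retro, onboarding): retro overlapped-by onboarding ✓
(retro, planning): retro overlapped-by planning ✓
... plus 5 further pairs not listed.
Count: 29.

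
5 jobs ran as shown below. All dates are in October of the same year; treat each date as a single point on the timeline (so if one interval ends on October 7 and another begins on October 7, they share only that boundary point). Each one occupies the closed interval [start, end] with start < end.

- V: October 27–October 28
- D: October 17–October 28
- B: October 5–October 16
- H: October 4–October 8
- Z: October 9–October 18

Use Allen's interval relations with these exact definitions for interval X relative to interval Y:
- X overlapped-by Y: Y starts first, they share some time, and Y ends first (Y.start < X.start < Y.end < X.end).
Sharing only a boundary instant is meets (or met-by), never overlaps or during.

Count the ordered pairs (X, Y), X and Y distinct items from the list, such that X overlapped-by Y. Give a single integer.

3

Checking all 20 ordered pairs for relation 'overlapped-by'; matching pairs in alphabetical order:
(B, H): B overlapped-by H ✓
(D, Z): D overlapped-by Z ✓
(Z, B): Z overlapped-by B ✓
Count: 3.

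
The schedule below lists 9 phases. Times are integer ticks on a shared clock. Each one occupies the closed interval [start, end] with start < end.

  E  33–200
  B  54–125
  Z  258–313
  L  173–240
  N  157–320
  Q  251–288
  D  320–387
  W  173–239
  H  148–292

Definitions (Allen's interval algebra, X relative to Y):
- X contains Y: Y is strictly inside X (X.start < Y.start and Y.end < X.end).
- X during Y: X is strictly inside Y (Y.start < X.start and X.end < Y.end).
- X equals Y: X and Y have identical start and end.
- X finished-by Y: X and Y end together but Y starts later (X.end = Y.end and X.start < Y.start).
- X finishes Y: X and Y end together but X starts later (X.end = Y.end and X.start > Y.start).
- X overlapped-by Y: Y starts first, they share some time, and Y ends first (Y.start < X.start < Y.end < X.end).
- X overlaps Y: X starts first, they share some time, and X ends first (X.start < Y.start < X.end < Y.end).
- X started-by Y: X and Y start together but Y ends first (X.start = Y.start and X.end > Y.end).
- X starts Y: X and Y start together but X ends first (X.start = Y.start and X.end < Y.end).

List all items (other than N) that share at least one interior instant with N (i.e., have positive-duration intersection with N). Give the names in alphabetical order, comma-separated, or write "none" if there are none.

Target N = [157, 320].
B [54, 125] → before → no.
D [320, 387] → met-by → no.
E [33, 200] → overlaps → yes.
H [148, 292] → overlaps → yes.
L [173, 240] → during → yes.
Q [251, 288] → during → yes.
W [173, 239] → during → yes.
Z [258, 313] → during → yes.
Result: E, H, L, Q, W, Z.

E, H, L, Q, W, Z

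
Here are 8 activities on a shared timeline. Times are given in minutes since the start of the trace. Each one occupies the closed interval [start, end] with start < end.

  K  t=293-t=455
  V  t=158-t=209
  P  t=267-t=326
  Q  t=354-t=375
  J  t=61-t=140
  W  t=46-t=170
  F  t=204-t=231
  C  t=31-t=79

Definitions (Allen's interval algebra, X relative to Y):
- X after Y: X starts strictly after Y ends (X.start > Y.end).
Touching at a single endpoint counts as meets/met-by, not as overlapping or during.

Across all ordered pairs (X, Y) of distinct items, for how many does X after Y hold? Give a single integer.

Checking all 56 ordered pairs for relation 'after'; matching pairs in alphabetical order:
(F, C): F after C ✓
(F, J): F after J ✓
(F, W): F after W ✓
(K, C): K after C ✓
(K, F): K after F ✓
(K, J): K after J ✓
(K, V): K after V ✓
(K, W): K after W ✓
(P, C): P after C ✓
(P, F): P after F ✓
(P, J): P after J ✓
(P, V): P after V ✓
(P, W): P after W ✓
(Q, C): Q after C ✓
(Q, F): Q after F ✓
(Q, J): Q after J ✓
(Q, P): Q after P ✓
(Q, V): Q after V ✓
(Q, W): Q after W ✓
(V, C): V after C ✓
(V, J): V after J ✓
Count: 21.

21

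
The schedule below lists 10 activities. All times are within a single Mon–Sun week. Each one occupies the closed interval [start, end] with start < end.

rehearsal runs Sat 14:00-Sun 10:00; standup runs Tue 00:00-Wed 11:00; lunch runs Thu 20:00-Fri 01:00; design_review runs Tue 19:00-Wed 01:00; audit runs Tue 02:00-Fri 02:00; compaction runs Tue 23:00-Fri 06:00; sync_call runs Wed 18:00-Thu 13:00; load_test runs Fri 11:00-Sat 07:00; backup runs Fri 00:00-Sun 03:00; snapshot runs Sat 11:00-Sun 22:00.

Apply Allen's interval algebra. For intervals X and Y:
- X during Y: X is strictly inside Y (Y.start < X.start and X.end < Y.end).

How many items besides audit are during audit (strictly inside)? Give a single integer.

3

Target audit = [Tue 02:00, Fri 02:00].
backup [Fri 00:00, Sun 03:00] → overlapped-by → no.
compaction [Tue 23:00, Fri 06:00] → overlapped-by → no.
design_review [Tue 19:00, Wed 01:00] → during → counts.
load_test [Fri 11:00, Sat 07:00] → after → no.
lunch [Thu 20:00, Fri 01:00] → during → counts.
rehearsal [Sat 14:00, Sun 10:00] → after → no.
snapshot [Sat 11:00, Sun 22:00] → after → no.
standup [Tue 00:00, Wed 11:00] → overlaps → no.
sync_call [Wed 18:00, Thu 13:00] → during → counts.
Total: 3.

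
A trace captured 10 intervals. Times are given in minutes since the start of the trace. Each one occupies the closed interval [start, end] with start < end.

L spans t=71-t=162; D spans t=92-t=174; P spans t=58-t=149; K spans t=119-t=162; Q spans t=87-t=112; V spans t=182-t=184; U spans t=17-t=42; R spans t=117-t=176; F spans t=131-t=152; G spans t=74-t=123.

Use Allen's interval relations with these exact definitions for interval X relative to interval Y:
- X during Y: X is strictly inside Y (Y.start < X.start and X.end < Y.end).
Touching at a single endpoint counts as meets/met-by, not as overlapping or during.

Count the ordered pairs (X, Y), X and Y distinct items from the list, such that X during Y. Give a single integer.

Checking all 90 ordered pairs for relation 'during'; matching pairs in alphabetical order:
(F, D): F during D ✓
(F, K): F during K ✓
(F, L): F during L ✓
(F, R): F during R ✓
(G, L): G during L ✓
(G, P): G during P ✓
(K, D): K during D ✓
(K, R): K during R ✓
(Q, G): Q during G ✓
(Q, L): Q during L ✓
(Q, P): Q during P ✓
Count: 11.

11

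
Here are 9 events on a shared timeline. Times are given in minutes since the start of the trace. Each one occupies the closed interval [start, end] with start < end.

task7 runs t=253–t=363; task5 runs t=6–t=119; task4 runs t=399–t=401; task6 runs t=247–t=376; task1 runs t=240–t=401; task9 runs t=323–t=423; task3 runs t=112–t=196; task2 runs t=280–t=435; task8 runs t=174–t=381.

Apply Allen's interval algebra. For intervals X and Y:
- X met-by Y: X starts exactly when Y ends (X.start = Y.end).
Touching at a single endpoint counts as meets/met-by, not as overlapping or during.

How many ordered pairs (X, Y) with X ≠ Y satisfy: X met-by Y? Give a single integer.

Checking all 72 ordered pairs for relation 'met-by'; matching pairs in alphabetical order:
No pair satisfies it.
Count: 0.

0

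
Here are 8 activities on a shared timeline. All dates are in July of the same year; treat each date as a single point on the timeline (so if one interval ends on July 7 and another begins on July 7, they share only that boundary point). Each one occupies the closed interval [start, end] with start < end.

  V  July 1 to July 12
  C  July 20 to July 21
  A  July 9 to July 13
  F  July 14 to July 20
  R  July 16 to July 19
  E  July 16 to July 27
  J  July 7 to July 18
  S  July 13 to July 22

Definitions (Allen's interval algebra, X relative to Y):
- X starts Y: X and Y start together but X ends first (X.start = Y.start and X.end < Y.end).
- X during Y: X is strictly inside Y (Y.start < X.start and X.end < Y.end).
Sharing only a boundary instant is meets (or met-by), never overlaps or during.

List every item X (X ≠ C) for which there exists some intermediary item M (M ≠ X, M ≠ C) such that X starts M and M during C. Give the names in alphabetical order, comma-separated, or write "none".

Target C = [July 20, July 21].
Intermediaries M with M during C: none.
Union: none.

none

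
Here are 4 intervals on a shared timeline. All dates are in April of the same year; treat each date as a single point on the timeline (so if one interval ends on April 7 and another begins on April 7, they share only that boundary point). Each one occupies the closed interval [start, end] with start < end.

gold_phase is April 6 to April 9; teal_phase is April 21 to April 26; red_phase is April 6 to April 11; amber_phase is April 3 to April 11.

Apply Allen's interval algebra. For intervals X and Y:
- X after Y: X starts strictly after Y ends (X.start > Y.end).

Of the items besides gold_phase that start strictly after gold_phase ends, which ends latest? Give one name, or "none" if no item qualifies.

Target gold_phase = [April 6, April 9].
amber_phase [April 3, April 11] → contains → excluded.
red_phase [April 6, April 11] → started-by → excluded.
teal_phase [April 21, April 26] → after → candidate.
Among candidates, latest end is April 26 → teal_phase.

teal_phase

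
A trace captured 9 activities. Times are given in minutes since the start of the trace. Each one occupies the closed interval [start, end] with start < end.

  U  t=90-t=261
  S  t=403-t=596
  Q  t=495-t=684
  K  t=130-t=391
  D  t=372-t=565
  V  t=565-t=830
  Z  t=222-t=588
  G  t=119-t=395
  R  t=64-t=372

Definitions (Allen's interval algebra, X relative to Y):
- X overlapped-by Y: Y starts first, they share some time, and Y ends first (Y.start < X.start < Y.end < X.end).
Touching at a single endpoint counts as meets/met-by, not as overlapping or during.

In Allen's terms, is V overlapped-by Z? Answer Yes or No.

V = [t=565, t=830], Z = [t=222, t=588].
Actual relation of V to Z: overlapped-by.
Asked whether 'overlapped-by' holds → Yes.

Yes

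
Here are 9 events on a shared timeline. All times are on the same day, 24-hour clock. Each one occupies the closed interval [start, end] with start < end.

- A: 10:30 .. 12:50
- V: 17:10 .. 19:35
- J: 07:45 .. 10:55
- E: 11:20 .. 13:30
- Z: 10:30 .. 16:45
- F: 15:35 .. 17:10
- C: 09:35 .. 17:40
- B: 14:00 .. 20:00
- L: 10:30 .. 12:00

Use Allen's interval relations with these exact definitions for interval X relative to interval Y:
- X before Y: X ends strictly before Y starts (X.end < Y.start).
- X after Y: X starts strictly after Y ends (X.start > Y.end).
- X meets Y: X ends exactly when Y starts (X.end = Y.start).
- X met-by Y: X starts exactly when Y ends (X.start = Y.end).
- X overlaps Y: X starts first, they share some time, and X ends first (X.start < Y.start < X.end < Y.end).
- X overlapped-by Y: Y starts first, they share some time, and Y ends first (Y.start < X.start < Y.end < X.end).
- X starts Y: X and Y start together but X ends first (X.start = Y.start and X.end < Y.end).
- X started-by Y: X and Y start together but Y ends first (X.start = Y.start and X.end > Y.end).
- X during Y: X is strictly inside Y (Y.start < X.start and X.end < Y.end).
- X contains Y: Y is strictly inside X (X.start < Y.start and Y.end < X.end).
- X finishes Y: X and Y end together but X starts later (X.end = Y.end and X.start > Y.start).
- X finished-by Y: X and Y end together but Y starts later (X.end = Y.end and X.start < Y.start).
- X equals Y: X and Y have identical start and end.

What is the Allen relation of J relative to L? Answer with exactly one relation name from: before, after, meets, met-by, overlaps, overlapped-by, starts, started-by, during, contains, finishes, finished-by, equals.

J = [07:45, 10:55]; L = [10:30, 12:00].
Compare endpoints: J.start < L.start, J.start < L.end, J.end > L.start, J.end < L.end.
That pattern is 'overlaps'.

overlaps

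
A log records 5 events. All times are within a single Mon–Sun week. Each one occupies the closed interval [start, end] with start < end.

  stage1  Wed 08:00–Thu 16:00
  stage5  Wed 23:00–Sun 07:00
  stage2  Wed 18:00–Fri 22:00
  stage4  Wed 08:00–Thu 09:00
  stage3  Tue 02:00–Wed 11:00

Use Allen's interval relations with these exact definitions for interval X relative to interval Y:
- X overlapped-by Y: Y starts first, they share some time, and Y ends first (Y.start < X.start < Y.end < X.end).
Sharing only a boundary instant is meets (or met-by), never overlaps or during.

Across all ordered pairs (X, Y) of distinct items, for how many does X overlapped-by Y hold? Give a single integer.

7

Checking all 20 ordered pairs for relation 'overlapped-by'; matching pairs in alphabetical order:
(stage1, stage3): stage1 overlapped-by stage3 ✓
(stage2, stage1): stage2 overlapped-by stage1 ✓
(stage2, stage4): stage2 overlapped-by stage4 ✓
(stage4, stage3): stage4 overlapped-by stage3 ✓
(stage5, stage1): stage5 overlapped-by stage1 ✓
(stage5, stage2): stage5 overlapped-by stage2 ✓
(stage5, stage4): stage5 overlapped-by stage4 ✓
Count: 7.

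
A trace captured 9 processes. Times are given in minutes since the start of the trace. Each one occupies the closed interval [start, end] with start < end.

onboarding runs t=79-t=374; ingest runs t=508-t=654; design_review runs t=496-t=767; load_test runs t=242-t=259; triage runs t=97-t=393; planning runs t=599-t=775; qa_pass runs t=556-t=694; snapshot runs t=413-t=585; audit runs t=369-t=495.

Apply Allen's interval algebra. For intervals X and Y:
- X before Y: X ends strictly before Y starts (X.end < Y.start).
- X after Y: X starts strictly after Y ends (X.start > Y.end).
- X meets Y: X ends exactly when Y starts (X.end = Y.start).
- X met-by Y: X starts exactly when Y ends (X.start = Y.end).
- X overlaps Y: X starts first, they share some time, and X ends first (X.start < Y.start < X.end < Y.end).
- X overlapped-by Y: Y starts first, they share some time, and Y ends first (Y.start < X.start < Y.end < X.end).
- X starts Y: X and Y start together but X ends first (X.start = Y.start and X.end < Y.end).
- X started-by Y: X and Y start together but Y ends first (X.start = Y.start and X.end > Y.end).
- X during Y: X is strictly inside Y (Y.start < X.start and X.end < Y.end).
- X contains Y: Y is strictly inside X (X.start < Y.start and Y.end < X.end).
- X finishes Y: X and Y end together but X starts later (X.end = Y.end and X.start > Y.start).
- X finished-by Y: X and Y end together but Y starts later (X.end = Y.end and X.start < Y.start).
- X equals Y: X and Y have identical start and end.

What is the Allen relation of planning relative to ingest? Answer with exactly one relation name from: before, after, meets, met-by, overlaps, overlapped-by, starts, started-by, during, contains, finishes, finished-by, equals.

planning = [t=599, t=775]; ingest = [t=508, t=654].
Compare endpoints: planning.start > ingest.start, planning.start < ingest.end, planning.end > ingest.start, planning.end > ingest.end.
That pattern is 'overlapped-by'.

overlapped-by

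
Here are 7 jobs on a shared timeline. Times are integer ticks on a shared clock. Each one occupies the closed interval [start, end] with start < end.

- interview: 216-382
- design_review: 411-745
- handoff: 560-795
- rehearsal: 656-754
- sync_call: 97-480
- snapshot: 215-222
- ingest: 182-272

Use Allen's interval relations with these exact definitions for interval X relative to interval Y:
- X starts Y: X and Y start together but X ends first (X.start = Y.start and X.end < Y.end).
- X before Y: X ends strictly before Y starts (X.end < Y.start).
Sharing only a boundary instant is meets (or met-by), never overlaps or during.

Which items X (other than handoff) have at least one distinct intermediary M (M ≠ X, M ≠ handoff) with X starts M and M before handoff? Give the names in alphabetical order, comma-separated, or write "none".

Target handoff = [560, 795].
Intermediaries M with M before handoff: ingest, interview, snapshot, sync_call.
Via ingest — items with X starts ingest: none.
Via interview — items with X starts interview: none.
Via snapshot — items with X starts snapshot: none.
Via sync_call — items with X starts sync_call: none.
Union: none.

none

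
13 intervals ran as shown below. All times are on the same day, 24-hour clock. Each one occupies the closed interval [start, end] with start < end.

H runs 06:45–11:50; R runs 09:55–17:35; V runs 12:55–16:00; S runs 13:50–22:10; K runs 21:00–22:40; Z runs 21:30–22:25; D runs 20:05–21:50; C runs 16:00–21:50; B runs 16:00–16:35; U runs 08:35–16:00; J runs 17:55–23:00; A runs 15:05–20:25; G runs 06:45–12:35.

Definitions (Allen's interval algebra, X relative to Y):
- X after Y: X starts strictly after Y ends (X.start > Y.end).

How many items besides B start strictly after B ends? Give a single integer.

4

Target B = [16:00, 16:35].
A [15:05, 20:25] → contains → no.
C [16:00, 21:50] → started-by → no.
D [20:05, 21:50] → after → counts.
G [06:45, 12:35] → before → no.
H [06:45, 11:50] → before → no.
J [17:55, 23:00] → after → counts.
K [21:00, 22:40] → after → counts.
R [09:55, 17:35] → contains → no.
S [13:50, 22:10] → contains → no.
U [08:35, 16:00] → meets → no.
V [12:55, 16:00] → meets → no.
Z [21:30, 22:25] → after → counts.
Total: 4.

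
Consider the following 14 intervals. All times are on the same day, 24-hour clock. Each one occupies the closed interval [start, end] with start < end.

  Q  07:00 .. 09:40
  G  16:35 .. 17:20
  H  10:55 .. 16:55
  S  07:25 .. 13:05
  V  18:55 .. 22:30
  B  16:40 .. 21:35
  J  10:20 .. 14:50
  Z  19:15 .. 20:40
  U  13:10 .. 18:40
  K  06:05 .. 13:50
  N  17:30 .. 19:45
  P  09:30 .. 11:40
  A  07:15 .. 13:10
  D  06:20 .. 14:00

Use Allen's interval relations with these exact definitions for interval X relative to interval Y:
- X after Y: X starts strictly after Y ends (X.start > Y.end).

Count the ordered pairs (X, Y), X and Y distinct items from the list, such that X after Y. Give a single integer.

48

Checking all 182 ordered pairs for relation 'after'; matching pairs in alphabetical order:
(B, A): B after A ✓
(B, D): B after D ✓
(B, J): B after J ✓
(B, K): B after K ✓
(B, P): B after P ✓
(B, Q): B after Q ✓
(B, S): B after S ✓
(G, A): G after A ✓
(G, D): G after D ✓
(G, J): G after J ✓
(G, K): G after K ✓
(G, P): G after P ✓
(G, Q): G after Q ✓
(G, S): G after S ✓
(H, Q): H after Q ✓
(J, Q): J after Q ✓
(N, A): N after A ✓
(N, D): N after D ✓
(N, G): N after G ✓
(N, H): N after H ✓
(N, J): N after J ✓
(N, K): N after K ✓
(N, P): N after P ✓
(N, Q): N after Q ✓
... plus 24 further pairs not listed.
Count: 48.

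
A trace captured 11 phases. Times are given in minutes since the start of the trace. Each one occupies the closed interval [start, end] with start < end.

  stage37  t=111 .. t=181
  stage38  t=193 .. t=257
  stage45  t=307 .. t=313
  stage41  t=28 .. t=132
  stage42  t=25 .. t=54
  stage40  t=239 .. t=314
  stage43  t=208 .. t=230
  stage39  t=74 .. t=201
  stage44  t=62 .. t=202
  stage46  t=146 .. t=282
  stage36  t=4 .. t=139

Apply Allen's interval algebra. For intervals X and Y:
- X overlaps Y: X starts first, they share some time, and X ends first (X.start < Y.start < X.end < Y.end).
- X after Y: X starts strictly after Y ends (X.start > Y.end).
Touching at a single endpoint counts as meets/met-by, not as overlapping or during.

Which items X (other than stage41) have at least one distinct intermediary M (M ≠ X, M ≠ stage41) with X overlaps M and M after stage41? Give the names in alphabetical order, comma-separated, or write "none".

Target stage41 = [t=28, t=132].
Intermediaries M with M after stage41: stage38, stage40, stage43, stage45, stage46.
Via stage38 — items with X overlaps stage38: stage39, stage44.
Via stage40 — items with X overlaps stage40: stage38, stage46.
Via stage43 — items with X overlaps stage43: none.
Via stage45 — items with X overlaps stage45: none.
Via stage46 — items with X overlaps stage46: stage37, stage39, stage44.
Union: stage37, stage38, stage39, stage44, stage46.

stage37, stage38, stage39, stage44, stage46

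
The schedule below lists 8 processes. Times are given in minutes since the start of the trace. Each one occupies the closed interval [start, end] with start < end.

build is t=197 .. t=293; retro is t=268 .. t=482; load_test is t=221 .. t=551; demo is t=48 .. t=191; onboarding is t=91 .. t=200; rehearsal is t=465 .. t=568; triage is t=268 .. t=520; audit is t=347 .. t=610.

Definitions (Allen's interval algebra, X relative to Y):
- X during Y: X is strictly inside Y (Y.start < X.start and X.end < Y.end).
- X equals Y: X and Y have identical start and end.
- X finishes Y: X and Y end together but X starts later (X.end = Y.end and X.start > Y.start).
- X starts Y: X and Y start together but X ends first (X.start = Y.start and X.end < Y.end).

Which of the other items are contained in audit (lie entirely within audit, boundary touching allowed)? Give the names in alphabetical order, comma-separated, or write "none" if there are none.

Target audit = [t=347, t=610].
build [t=197, t=293] → before → no.
demo [t=48, t=191] → before → no.
load_test [t=221, t=551] → overlaps → no.
onboarding [t=91, t=200] → before → no.
rehearsal [t=465, t=568] → during → yes.
retro [t=268, t=482] → overlaps → no.
triage [t=268, t=520] → overlaps → no.
Result: rehearsal.

rehearsal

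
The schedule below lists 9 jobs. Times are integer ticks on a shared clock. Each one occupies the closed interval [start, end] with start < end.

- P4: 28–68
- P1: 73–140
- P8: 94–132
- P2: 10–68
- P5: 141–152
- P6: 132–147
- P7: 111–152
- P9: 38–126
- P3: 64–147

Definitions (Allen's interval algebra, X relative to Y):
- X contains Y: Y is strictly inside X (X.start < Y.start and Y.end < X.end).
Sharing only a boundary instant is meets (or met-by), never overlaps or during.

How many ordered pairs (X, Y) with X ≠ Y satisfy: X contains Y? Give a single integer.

4

Checking all 72 ordered pairs for relation 'contains'; matching pairs in alphabetical order:
(P1, P8): P1 contains P8 ✓
(P3, P1): P3 contains P1 ✓
(P3, P8): P3 contains P8 ✓
(P7, P6): P7 contains P6 ✓
Count: 4.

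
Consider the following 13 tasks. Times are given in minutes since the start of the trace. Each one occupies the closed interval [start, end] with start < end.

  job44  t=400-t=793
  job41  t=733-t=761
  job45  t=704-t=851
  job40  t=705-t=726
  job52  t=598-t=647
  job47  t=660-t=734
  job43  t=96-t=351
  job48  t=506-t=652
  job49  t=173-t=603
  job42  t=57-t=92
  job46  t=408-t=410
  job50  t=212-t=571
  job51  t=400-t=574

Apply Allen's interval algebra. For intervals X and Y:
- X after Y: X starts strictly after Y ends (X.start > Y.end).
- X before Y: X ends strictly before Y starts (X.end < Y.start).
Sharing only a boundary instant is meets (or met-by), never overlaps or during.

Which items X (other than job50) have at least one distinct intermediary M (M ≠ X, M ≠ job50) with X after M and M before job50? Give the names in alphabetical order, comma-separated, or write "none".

job40, job41, job43, job44, job45, job46, job47, job48, job49, job51, job52

Target job50 = [t=212, t=571].
Intermediaries M with M before job50: job42.
Via job42 — items with X after job42: job40, job41, job43, job44, job45, job46, job47, job48, job49, job51, job52.
Union: job40, job41, job43, job44, job45, job46, job47, job48, job49, job51, job52.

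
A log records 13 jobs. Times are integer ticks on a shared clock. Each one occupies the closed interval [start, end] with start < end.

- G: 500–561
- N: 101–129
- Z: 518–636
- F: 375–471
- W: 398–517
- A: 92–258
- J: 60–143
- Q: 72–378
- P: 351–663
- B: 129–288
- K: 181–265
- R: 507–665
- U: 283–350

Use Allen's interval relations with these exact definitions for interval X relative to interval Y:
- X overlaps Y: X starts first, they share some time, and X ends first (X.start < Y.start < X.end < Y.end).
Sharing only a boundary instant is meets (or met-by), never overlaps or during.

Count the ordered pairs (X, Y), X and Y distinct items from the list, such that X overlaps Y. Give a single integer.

Checking all 156 ordered pairs for relation 'overlaps'; matching pairs in alphabetical order:
(A, B): A overlaps B ✓
(A, K): A overlaps K ✓
(B, U): B overlaps U ✓
(F, W): F overlaps W ✓
(G, R): G overlaps R ✓
(G, Z): G overlaps Z ✓
(J, A): J overlaps A ✓
(J, B): J overlaps B ✓
(J, Q): J overlaps Q ✓
(P, R): P overlaps R ✓
(Q, F): Q overlaps F ✓
(Q, P): Q overlaps P ✓
(W, G): W overlaps G ✓
(W, R): W overlaps R ✓
Count: 14.

14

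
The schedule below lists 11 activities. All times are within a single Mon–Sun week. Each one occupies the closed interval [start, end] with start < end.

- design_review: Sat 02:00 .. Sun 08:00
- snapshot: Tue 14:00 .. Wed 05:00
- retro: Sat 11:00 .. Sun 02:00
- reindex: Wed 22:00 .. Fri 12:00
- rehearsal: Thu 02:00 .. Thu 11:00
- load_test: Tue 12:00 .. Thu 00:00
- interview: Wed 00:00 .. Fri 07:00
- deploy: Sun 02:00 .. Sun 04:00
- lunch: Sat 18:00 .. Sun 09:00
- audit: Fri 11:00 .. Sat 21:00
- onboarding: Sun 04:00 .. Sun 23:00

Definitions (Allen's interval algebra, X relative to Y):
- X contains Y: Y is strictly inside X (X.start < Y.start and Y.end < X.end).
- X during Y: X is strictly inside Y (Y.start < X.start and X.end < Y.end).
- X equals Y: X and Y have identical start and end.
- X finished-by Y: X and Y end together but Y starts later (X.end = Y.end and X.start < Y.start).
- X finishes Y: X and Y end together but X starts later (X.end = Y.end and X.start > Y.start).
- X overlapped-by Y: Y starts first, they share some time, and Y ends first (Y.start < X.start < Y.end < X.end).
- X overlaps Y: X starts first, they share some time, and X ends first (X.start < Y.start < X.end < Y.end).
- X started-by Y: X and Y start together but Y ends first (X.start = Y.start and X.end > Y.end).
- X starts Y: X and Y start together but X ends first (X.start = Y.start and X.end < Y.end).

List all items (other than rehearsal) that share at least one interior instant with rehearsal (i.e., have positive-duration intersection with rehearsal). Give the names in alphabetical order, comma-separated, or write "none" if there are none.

interview, reindex

Target rehearsal = [Thu 02:00, Thu 11:00].
audit [Fri 11:00, Sat 21:00] → after → no.
deploy [Sun 02:00, Sun 04:00] → after → no.
design_review [Sat 02:00, Sun 08:00] → after → no.
interview [Wed 00:00, Fri 07:00] → contains → yes.
load_test [Tue 12:00, Thu 00:00] → before → no.
lunch [Sat 18:00, Sun 09:00] → after → no.
onboarding [Sun 04:00, Sun 23:00] → after → no.
reindex [Wed 22:00, Fri 12:00] → contains → yes.
retro [Sat 11:00, Sun 02:00] → after → no.
snapshot [Tue 14:00, Wed 05:00] → before → no.
Result: interview, reindex.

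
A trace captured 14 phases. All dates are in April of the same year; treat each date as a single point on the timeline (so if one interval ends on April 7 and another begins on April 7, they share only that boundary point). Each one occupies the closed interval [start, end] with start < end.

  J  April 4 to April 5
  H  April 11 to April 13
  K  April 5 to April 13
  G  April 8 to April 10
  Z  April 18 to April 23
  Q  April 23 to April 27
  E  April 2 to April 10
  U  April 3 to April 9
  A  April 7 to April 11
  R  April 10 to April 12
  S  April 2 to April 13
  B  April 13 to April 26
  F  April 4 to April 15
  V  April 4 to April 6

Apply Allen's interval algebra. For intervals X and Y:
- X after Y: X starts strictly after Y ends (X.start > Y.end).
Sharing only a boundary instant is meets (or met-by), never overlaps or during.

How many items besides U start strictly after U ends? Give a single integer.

5

Target U = [April 3, April 9].
A [April 7, April 11] → overlapped-by → no.
B [April 13, April 26] → after → counts.
E [April 2, April 10] → contains → no.
F [April 4, April 15] → overlapped-by → no.
G [April 8, April 10] → overlapped-by → no.
H [April 11, April 13] → after → counts.
J [April 4, April 5] → during → no.
K [April 5, April 13] → overlapped-by → no.
Q [April 23, April 27] → after → counts.
R [April 10, April 12] → after → counts.
S [April 2, April 13] → contains → no.
V [April 4, April 6] → during → no.
Z [April 18, April 23] → after → counts.
Total: 5.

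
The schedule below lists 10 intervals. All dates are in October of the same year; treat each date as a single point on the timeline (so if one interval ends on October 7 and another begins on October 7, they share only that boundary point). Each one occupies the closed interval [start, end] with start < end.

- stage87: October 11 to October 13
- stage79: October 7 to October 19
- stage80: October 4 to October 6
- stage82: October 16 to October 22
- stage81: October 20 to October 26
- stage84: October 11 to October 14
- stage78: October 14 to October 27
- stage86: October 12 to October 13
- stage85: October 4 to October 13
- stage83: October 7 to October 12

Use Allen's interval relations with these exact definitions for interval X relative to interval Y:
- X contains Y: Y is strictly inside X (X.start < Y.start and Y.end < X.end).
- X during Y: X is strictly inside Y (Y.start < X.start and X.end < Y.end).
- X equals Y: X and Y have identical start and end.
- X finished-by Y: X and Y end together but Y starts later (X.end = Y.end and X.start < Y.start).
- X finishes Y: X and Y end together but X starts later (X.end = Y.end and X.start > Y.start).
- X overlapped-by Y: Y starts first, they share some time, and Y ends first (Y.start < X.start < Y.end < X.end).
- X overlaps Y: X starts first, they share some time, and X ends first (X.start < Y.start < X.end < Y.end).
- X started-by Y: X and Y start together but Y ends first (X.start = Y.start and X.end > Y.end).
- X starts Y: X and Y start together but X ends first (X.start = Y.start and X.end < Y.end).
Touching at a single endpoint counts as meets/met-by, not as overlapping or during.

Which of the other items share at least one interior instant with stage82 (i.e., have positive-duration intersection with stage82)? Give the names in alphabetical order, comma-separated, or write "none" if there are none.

Target stage82 = [October 16, October 22].
stage78 [October 14, October 27] → contains → yes.
stage79 [October 7, October 19] → overlaps → yes.
stage80 [October 4, October 6] → before → no.
stage81 [October 20, October 26] → overlapped-by → yes.
stage83 [October 7, October 12] → before → no.
stage84 [October 11, October 14] → before → no.
stage85 [October 4, October 13] → before → no.
stage86 [October 12, October 13] → before → no.
stage87 [October 11, October 13] → before → no.
Result: stage78, stage79, stage81.

stage78, stage79, stage81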